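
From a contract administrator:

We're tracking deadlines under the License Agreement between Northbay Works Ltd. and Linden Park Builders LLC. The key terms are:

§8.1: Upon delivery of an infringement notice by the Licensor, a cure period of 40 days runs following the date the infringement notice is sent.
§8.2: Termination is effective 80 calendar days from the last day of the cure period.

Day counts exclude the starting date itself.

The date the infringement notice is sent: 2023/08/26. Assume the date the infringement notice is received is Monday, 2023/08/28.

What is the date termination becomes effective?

The last day of the cure period: 40 calendar days after 2023/08/26 is 2023/10/05.
The date termination becomes effective: 2023/10/05 + 80 days = 2023/12/24.

2023/12/24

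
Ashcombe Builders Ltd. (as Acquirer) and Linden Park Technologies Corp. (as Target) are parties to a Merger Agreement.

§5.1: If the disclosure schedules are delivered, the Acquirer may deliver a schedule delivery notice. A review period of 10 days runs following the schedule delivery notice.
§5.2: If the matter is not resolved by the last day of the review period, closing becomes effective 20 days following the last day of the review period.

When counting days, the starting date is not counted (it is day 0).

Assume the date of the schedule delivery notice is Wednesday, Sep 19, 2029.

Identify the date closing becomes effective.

Oct 19, 2029

Adding 10 calendar days to Sep 19, 2029 gives Sep 29, 2029, which is the last day of the review period.
The date closing becomes effective: Sep 29, 2029 + 20 days = Oct 19, 2029.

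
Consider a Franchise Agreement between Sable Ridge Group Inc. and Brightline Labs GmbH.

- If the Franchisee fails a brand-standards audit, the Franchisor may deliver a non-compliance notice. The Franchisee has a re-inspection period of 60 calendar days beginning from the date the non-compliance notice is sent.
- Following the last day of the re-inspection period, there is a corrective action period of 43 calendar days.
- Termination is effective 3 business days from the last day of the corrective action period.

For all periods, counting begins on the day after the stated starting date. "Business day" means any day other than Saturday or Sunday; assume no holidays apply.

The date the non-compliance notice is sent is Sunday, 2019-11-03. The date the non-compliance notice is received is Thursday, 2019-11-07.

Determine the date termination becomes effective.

The last day of the re-inspection period: 2019-11-03 + 60 days = 2020-01-02.
The last day of the corrective action period: 43 calendar days after 2020-01-02 is 2020-02-14.
From Friday, 2020-02-14, 3 business days (Feb 17, Feb 18, Feb 19, skipping weekends) brings us to Wednesday, 2020-02-19, which is the date termination becomes effective.

2020-02-19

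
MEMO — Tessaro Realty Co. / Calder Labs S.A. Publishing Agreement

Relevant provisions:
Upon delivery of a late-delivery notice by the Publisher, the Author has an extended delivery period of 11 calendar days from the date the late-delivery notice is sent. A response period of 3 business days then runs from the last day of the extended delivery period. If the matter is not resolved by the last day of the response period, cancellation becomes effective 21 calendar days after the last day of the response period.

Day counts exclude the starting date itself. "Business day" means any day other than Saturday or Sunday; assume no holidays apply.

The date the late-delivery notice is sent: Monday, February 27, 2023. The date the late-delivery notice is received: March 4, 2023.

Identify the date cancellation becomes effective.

The last day of the extended delivery period: 11 calendar days after February 27, 2023 is March 10, 2023.
The last day of the response period: counting 3 business days from Friday, March 10, 2023 (Mar 13, Mar 14, Mar 15, skipping weekends) reaches Wednesday, March 15, 2023.
Adding 21 calendar days to March 15, 2023 gives April 5, 2023, which is the date cancellation becomes effective.

April 5, 2023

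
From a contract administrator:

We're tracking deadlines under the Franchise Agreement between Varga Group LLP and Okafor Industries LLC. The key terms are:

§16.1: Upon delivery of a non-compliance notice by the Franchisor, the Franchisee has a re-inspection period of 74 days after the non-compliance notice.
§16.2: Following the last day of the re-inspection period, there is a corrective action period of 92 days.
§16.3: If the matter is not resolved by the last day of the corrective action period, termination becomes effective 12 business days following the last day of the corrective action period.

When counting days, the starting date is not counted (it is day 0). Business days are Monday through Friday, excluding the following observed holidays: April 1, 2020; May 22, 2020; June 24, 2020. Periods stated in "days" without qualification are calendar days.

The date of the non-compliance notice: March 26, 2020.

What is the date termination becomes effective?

September 24, 2020

The last day of the re-inspection period: 74 calendar days after March 26, 2020 is June 8, 2020.
The last day of the corrective action period: 92 calendar days after June 8, 2020 is September 8, 2020.
The date termination becomes effective: counting 12 business days from Tuesday, September 8, 2020 (Sep 9, Sep 10, Sep 11, Sep 14, …, Sep 22, Sep 23, Sep 24, skipping weekends) reaches Thursday, September 24, 2020.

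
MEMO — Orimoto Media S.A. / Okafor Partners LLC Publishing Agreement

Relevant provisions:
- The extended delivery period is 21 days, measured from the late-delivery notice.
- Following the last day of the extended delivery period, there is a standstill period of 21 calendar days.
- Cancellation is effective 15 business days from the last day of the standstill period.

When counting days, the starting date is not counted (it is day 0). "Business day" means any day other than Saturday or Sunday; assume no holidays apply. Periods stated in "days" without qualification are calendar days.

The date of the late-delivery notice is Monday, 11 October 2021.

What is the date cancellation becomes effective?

The last day of the extended delivery period: 21 calendar days after 11 October 2021 is 1 November 2021.
Adding 21 calendar days to 1 November 2021 gives 22 November 2021, which is the last day of the standstill period.
The date cancellation becomes effective: counting 15 business days from Monday, 22 November 2021 (Nov 23, Nov 24, Nov 25, Nov 26, …, Dec 9, Dec 10, Dec 13, skipping weekends) reaches Monday, 13 December 2021.

13 December 2021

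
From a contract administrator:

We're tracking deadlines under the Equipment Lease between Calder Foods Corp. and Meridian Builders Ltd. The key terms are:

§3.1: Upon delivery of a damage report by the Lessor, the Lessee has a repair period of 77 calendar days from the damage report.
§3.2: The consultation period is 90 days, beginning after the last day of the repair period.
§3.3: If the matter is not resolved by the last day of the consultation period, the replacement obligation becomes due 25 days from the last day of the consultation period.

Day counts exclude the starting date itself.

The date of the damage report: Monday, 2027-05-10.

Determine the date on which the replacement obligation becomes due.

2027-11-18

The last day of the repair period: 2027-05-10 + 77 days = 2027-07-26.
Adding 90 calendar days to 2027-07-26 gives 2027-10-24, which is the last day of the consultation period.
The date on which the replacement obligation becomes due: 2027-10-24 + 25 days = 2027-11-18.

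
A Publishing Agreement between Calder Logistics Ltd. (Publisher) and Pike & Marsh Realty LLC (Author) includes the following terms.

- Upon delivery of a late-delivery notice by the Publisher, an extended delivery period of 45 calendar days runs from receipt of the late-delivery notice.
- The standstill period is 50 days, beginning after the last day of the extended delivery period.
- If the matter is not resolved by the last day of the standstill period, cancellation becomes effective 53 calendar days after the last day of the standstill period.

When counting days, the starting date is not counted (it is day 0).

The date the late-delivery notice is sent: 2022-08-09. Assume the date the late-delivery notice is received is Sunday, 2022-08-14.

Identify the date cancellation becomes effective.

2023-01-09

The last day of the extended delivery period: 2022-08-14 + 45 days = 2022-09-28.
The last day of the standstill period: 50 calendar days after 2022-09-28 is 2022-11-17.
Adding 53 calendar days to 2022-11-17 gives 2023-01-09, which is the date cancellation becomes effective.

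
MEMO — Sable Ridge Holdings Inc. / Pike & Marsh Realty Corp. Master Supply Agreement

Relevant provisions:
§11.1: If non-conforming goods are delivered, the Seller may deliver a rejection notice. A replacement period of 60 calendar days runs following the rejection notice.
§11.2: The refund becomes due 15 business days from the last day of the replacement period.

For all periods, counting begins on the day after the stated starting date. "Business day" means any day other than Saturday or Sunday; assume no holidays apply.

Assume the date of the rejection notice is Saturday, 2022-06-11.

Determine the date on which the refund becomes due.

2022-08-31

Adding 60 calendar days to 2022-06-11 gives 2022-08-10, which is the last day of the replacement period.
From Wednesday, 2022-08-10, 15 business days (Aug 11, Aug 12, Aug 15, Aug 16, …, Aug 29, Aug 30, Aug 31, skipping weekends) brings us to Wednesday, 2022-08-31, which is the date on which the refund becomes due.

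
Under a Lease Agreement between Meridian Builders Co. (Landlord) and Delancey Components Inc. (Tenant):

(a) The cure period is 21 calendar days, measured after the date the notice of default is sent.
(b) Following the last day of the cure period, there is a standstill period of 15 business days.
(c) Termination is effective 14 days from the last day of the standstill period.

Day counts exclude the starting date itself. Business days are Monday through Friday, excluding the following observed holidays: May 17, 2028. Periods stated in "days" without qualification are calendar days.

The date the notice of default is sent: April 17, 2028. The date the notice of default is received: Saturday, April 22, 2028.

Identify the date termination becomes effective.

June 13, 2028

The last day of the cure period: April 17, 2028 + 21 days = May 8, 2028.
The last day of the standstill period: 15 business days after Monday, May 8, 2028, skipping weekends and the listed holiday on May 17 — May 9, May 10, May 11, May 12, …, May 26, May 29, May 30 — lands on Tuesday, May 30, 2028.
The date termination becomes effective: May 30, 2028 + 14 days = June 13, 2028.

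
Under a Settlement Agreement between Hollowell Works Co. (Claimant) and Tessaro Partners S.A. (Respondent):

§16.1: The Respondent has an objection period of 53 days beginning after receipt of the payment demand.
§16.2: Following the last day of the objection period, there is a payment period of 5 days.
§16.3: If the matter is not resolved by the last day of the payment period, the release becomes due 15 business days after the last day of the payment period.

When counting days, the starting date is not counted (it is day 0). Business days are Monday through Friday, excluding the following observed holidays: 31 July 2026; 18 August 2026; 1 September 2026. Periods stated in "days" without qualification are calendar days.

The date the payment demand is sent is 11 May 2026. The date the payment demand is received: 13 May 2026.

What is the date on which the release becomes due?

Adding 53 calendar days to 13 May 2026 gives 5 July 2026, which is the last day of the objection period.
The last day of the payment period: 5 July 2026 + 5 days = 10 July 2026.
The date on which the release becomes due: 15 business days after Friday, 10 July 2026, skipping weekends and the listed holiday on Jul 31 — Jul 13, Jul 14, Jul 15, Jul 16, …, Jul 29, Jul 30, Aug 3 — lands on Monday, 3 August 2026.

3 August 2026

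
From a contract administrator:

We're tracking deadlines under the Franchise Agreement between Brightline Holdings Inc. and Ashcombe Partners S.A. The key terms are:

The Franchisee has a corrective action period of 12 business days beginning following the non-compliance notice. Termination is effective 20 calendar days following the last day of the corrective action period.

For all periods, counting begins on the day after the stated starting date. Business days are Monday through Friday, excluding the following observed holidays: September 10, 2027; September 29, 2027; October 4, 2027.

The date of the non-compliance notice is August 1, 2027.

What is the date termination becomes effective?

September 6, 2027

From Sunday, August 1, 2027, 12 business days (Aug 2, Aug 3, Aug 4, Aug 5, …, Aug 13, Aug 16, Aug 17, skipping weekends) brings us to Tuesday, August 17, 2027, which is the last day of the corrective action period.
The date termination becomes effective: 20 calendar days after August 17, 2027 is September 6, 2027.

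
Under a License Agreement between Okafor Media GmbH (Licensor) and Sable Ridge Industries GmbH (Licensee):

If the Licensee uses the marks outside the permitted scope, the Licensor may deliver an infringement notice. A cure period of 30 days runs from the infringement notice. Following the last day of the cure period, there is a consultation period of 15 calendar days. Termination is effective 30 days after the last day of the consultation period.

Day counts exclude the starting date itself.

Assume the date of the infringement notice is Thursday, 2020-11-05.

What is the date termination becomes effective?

2021-01-19

The last day of the cure period: 2020-11-05 + 30 days = 2020-12-05.
The last day of the consultation period: 15 calendar days after 2020-12-05 is 2020-12-20.
The date termination becomes effective: 2020-12-20 + 30 days = 2021-01-19.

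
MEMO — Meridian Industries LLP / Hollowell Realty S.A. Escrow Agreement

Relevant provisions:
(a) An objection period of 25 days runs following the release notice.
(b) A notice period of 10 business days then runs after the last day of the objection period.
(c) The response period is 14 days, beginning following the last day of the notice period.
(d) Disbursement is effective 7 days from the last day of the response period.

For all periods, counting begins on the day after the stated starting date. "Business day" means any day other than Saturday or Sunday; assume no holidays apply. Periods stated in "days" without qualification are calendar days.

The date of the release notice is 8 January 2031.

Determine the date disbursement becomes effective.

The last day of the objection period: 25 calendar days after 8 January 2031 is 2 February 2031.
The last day of the notice period: counting 10 business days from Sunday, 2 February 2031 (Feb 3, Feb 4, Feb 5, Feb 6, Feb 7, Feb 10, Feb 11, Feb 12, Feb 13, Feb 14, skipping weekends) reaches Friday, 14 February 2031.
Adding 14 calendar days to 14 February 2031 gives 28 February 2031, which is the last day of the response period.
The date disbursement becomes effective: 28 February 2031 + 7 days = 7 March 2031.

7 March 2031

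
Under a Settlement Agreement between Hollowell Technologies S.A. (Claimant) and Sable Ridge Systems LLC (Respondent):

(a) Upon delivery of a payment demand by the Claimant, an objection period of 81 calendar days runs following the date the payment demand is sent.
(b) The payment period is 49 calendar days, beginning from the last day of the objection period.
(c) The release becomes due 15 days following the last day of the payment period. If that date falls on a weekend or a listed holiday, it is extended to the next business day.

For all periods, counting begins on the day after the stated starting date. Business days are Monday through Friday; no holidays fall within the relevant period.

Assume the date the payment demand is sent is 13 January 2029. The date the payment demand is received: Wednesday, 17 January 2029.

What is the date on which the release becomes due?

The last day of the objection period: 13 January 2029 + 81 days = 4 April 2029.
The last day of the payment period: 49 calendar days after 4 April 2029 is 23 May 2029.
The date on which the release becomes due: 23 May 2029 + 15 days = 7 June 2029. 7 June 2029 is a Thursday, so no roll-forward applies.

7 June 2029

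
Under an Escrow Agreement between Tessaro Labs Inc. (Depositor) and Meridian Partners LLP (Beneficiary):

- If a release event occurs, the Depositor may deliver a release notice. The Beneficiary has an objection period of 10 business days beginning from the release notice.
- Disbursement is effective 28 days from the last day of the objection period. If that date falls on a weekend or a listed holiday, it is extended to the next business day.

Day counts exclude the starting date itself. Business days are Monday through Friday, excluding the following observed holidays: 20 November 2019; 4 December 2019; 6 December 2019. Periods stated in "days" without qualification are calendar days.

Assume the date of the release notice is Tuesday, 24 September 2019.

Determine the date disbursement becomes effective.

From Tuesday, 24 September 2019, 10 business days (Sep 25, Sep 26, Sep 27, Sep 30, Oct 1, Oct 2, Oct 3, Oct 4, Oct 7, Oct 8, skipping weekends) brings us to Tuesday, 8 October 2019, which is the last day of the objection period.
The date disbursement becomes effective: 8 October 2019 + 28 days = 5 November 2019. 5 November 2019 is a Tuesday and is not a listed holiday, so no roll-forward applies.

5 November 2019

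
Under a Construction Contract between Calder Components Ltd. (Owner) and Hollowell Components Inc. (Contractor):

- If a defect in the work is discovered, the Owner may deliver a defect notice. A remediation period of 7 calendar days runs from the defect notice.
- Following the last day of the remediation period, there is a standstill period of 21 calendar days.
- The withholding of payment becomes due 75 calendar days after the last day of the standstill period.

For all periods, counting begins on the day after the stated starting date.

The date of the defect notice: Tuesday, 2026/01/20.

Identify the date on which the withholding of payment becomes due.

2026/05/03

The last day of the remediation period: 2026/01/20 + 7 days = 2026/01/27.
Adding 21 calendar days to 2026/01/27 gives 2026/02/17, which is the last day of the standstill period.
The date on which the withholding of payment becomes due: 75 calendar days after 2026/02/17 is 2026/05/03.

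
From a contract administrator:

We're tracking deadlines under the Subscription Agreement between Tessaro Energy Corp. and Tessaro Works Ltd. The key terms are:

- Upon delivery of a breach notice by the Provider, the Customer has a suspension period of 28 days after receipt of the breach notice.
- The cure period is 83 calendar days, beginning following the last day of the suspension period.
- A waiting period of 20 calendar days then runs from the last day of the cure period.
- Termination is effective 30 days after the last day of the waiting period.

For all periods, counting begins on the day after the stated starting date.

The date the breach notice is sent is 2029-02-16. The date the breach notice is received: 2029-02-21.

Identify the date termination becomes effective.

2029-08-01

Adding 28 calendar days to 2029-02-21 gives 2029-03-21, which is the last day of the suspension period.
The last day of the cure period: 2029-03-21 + 83 days = 2029-06-12.
The last day of the waiting period: 2029-06-12 + 20 days = 2029-07-02.
The date termination becomes effective: 2029-07-02 + 30 days = 2029-08-01.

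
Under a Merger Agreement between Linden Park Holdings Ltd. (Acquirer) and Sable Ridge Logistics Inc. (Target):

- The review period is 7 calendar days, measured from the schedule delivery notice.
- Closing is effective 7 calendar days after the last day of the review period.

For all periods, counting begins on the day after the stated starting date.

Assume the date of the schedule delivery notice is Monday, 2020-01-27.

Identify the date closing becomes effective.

2020-02-10

The last day of the review period: 7 calendar days after 2020-01-27 is 2020-02-03.
The date closing becomes effective: 7 calendar days after 2020-02-03 is 2020-02-10.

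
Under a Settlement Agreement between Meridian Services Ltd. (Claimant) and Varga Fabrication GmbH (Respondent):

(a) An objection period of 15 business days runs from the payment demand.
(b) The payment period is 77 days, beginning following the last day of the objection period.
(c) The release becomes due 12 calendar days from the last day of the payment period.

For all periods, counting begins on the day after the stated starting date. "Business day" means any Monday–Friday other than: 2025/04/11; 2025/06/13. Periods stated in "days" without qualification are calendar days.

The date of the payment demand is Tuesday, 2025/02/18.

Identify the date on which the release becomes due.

From Tuesday, 2025/02/18, 15 business days (Feb 19, Feb 20, Feb 21, Feb 24, …, Mar 7, Mar 10, Mar 11, skipping weekends) brings us to Tuesday, 2025/03/11, which is the last day of the objection period.
Adding 77 calendar days to 2025/03/11 gives 2025/05/27, which is the last day of the payment period.
The date on which the release becomes due: 12 calendar days after 2025/05/27 is 2025/06/08.

2025/06/08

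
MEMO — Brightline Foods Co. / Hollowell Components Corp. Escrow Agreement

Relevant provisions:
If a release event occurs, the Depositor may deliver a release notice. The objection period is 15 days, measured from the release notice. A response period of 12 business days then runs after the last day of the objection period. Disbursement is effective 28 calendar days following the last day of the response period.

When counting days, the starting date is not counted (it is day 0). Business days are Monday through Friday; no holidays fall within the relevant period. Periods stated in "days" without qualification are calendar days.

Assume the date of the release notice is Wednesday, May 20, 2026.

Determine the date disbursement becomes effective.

July 20, 2026

Adding 15 calendar days to May 20, 2026 gives June 4, 2026, which is the last day of the objection period.
The last day of the response period: 12 business days after Thursday, June 4, 2026, skipping weekends — Jun 5, Jun 8, Jun 9, Jun 10, …, Jun 18, Jun 19, Jun 22 — lands on Monday, June 22, 2026.
The date disbursement becomes effective: 28 calendar days after June 22, 2026 is July 20, 2026.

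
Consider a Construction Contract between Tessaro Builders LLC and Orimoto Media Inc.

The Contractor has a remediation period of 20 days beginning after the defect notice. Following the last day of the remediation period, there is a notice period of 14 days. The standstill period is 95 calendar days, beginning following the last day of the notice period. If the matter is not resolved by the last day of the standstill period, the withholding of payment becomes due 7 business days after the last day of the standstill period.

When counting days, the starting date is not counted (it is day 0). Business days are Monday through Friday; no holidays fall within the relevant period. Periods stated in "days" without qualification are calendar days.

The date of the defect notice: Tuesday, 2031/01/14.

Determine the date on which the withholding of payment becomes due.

The last day of the remediation period: 20 calendar days after 2031/01/14 is 2031/02/03.
The last day of the notice period: 2031/02/03 + 14 days = 2031/02/17.
Adding 95 calendar days to 2031/02/17 gives 2031/05/23, which is the last day of the standstill period.
The date on which the withholding of payment becomes due: 7 business days after Friday, 2031/05/23, skipping weekends — May 26, May 27, May 28, May 29, May 30, Jun 2, Jun 3 — lands on Tuesday, 2031/06/03.

2031/06/03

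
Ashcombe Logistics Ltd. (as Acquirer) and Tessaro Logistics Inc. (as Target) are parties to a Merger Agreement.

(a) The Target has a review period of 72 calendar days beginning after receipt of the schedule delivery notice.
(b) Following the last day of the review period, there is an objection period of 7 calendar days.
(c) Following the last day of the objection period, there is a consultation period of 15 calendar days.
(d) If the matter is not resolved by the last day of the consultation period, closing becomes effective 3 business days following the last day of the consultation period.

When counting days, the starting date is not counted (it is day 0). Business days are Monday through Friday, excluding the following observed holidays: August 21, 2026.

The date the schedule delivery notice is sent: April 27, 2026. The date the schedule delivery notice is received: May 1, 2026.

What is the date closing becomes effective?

August 6, 2026

The last day of the review period: May 1, 2026 + 72 days = July 12, 2026.
The last day of the objection period: July 12, 2026 + 7 days = July 19, 2026.
The last day of the consultation period: July 19, 2026 + 15 days = August 3, 2026.
The date closing becomes effective: counting 3 business days from Monday, August 3, 2026 (Aug 4, Aug 5, Aug 6, skipping weekends) reaches Thursday, August 6, 2026.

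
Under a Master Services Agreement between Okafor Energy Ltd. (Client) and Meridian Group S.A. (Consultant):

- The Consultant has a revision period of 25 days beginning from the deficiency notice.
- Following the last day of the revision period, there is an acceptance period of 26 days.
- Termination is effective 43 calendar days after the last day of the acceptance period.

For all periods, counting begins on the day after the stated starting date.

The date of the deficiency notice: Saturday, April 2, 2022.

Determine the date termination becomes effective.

The last day of the revision period: April 2, 2022 + 25 days = April 27, 2022.
The last day of the acceptance period: 26 calendar days after April 27, 2022 is May 23, 2022.
Adding 43 calendar days to May 23, 2022 gives July 5, 2022, which is the date termination becomes effective.

July 5, 2022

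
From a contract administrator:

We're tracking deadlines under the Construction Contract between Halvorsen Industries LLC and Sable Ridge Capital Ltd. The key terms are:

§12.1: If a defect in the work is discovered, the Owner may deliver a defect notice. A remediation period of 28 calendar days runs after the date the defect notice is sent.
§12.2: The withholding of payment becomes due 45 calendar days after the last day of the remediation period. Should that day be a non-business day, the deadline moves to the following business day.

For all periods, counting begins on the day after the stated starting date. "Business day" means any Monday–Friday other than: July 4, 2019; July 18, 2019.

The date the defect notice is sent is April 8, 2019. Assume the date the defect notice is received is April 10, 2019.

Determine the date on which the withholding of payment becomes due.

June 20, 2019

The last day of the remediation period: 28 calendar days after April 8, 2019 is May 6, 2019.
The date on which the withholding of payment becomes due: 45 calendar days after May 6, 2019 is June 20, 2019. June 20, 2019 is a Thursday and is not a listed holiday, so no roll-forward applies.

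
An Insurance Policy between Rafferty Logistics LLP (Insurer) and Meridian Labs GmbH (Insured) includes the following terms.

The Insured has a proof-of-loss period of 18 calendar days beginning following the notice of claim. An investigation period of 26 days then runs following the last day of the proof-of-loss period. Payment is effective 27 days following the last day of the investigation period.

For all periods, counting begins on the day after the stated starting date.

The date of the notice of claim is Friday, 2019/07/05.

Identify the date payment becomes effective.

2019/09/14

Adding 18 calendar days to 2019/07/05 gives 2019/07/23, which is the last day of the proof-of-loss period.
The last day of the investigation period: 2019/07/23 + 26 days = 2019/08/18.
The date payment becomes effective: 2019/08/18 + 27 days = 2019/09/14.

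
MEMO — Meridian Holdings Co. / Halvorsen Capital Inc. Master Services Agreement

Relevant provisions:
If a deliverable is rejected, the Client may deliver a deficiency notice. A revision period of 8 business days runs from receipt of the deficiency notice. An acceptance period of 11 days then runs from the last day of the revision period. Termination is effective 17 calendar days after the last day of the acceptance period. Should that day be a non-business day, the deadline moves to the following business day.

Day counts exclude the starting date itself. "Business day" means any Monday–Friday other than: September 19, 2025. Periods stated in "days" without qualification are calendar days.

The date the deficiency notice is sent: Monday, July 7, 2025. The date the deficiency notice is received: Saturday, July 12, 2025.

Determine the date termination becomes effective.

From Saturday, July 12, 2025, 8 business days (Jul 14, Jul 15, Jul 16, Jul 17, Jul 18, Jul 21, Jul 22, Jul 23, skipping weekends) brings us to Wednesday, July 23, 2025, which is the last day of the revision period.
The last day of the acceptance period: July 23, 2025 + 11 days = August 3, 2025.
The date termination becomes effective: 17 calendar days after August 3, 2025 is August 20, 2025. August 20, 2025 is a Wednesday and is not a listed holiday, so no roll-forward applies.

August 20, 2025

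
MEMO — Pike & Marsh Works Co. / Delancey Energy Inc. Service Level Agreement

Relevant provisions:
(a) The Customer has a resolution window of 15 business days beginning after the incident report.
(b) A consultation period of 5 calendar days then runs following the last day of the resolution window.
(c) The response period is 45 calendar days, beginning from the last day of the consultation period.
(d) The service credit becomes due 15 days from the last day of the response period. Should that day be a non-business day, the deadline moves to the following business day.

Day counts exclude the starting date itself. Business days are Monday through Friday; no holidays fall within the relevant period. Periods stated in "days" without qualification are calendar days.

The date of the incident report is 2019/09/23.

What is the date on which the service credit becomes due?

2019/12/18

The last day of the resolution window: counting 15 business days from Monday, 2019/09/23 (Sep 24, Sep 25, Sep 26, Sep 27, …, Oct 10, Oct 11, Oct 14, skipping weekends) reaches Monday, 2019/10/14.
Adding 5 calendar days to 2019/10/14 gives 2019/10/19, which is the last day of the consultation period.
The last day of the response period: 2019/10/19 + 45 days = 2019/12/03.
The date on which the service credit becomes due: 15 calendar days after 2019/12/03 is 2019/12/18. 2019/12/18 is a Wednesday, so no roll-forward applies.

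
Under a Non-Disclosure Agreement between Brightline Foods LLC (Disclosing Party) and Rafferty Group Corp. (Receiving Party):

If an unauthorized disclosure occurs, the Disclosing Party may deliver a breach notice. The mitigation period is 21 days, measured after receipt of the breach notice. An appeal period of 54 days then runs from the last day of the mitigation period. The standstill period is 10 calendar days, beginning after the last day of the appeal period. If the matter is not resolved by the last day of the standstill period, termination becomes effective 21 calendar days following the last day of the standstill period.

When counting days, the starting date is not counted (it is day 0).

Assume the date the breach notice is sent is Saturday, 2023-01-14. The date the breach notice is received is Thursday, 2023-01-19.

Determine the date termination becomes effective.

The last day of the mitigation period: 21 calendar days after 2023-01-19 is 2023-02-09.
Adding 54 calendar days to 2023-02-09 gives 2023-04-04, which is the last day of the appeal period.
The last day of the standstill period: 2023-04-04 + 10 days = 2023-04-14.
The date termination becomes effective: 2023-04-14 + 21 days = 2023-05-05.

2023-05-05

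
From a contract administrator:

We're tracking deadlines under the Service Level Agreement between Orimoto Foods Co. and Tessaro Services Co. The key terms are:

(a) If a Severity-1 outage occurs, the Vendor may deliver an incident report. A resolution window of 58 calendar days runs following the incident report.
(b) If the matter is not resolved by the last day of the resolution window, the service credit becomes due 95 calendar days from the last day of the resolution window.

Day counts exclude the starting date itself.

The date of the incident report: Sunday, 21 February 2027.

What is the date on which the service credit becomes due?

24 July 2027

Adding 58 calendar days to 21 February 2027 gives 20 April 2027, which is the last day of the resolution window.
The date on which the service credit becomes due: 20 April 2027 + 95 days = 24 July 2027.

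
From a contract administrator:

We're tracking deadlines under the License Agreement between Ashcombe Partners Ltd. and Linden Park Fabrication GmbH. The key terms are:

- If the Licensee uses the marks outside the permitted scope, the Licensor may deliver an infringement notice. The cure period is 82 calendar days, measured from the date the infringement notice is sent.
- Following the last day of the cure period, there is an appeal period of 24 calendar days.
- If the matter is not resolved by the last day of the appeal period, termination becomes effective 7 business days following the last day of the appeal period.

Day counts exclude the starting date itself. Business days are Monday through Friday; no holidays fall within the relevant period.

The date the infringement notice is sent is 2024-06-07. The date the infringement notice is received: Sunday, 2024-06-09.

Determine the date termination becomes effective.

2024-10-01

The last day of the cure period: 82 calendar days after 2024-06-07 is 2024-08-28.
The last day of the appeal period: 2024-08-28 + 24 days = 2024-09-21.
From Saturday, 2024-09-21, 7 business days (Sep 23, Sep 24, Sep 25, Sep 26, Sep 27, Sep 30, Oct 1, skipping weekends) brings us to Tuesday, 2024-10-01, which is the date termination becomes effective.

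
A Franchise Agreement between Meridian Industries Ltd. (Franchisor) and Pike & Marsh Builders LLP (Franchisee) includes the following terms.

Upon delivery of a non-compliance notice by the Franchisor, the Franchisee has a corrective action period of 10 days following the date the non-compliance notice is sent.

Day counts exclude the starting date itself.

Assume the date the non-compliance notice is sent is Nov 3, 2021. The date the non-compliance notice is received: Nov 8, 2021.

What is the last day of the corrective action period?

Nov 13, 2021

The last day of the corrective action period: Nov 3, 2021 + 10 days = Nov 13, 2021.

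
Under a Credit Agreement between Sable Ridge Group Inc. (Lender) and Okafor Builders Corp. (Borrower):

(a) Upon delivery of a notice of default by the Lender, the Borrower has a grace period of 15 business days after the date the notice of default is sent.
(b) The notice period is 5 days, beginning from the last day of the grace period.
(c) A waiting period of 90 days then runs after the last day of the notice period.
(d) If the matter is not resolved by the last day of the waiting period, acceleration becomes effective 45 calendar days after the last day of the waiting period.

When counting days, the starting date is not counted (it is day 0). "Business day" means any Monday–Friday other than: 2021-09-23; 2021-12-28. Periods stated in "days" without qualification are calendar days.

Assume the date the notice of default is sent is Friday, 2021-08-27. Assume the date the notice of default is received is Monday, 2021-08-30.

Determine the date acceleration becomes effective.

From Friday, 2021-08-27, 15 business days (Aug 30, Aug 31, Sep 1, Sep 2, …, Sep 15, Sep 16, Sep 17, skipping weekends) brings us to Friday, 2021-09-17, which is the last day of the grace period.
The last day of the notice period: 2021-09-17 + 5 days = 2021-09-22.
Adding 90 calendar days to 2021-09-22 gives 2021-12-21, which is the last day of the waiting period.
The date acceleration becomes effective: 45 calendar days after 2021-12-21 is 2022-02-04.

2022-02-04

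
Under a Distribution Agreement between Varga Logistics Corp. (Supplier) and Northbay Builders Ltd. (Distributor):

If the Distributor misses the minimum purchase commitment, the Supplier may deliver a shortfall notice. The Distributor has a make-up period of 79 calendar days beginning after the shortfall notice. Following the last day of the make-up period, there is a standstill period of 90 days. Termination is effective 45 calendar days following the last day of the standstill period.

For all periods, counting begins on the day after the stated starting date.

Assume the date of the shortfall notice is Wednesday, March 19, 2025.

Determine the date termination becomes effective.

October 19, 2025

Adding 79 calendar days to March 19, 2025 gives June 6, 2025, which is the last day of the make-up period.
Adding 90 calendar days to June 6, 2025 gives September 4, 2025, which is the last day of the standstill period.
The date termination becomes effective: 45 calendar days after September 4, 2025 is October 19, 2025.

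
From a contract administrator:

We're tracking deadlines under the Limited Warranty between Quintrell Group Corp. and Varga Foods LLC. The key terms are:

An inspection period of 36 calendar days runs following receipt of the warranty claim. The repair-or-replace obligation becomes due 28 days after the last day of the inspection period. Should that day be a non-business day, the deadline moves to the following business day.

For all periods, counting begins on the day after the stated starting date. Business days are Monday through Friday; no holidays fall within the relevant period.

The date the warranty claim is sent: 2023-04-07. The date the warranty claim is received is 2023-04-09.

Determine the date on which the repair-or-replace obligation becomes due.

2023-06-12

The last day of the inspection period: 36 calendar days after 2023-04-09 is 2023-05-15.
The date on which the repair-or-replace obligation becomes due: 2023-05-15 + 28 days = 2023-06-12. 2023-06-12 is a Monday, so no roll-forward applies.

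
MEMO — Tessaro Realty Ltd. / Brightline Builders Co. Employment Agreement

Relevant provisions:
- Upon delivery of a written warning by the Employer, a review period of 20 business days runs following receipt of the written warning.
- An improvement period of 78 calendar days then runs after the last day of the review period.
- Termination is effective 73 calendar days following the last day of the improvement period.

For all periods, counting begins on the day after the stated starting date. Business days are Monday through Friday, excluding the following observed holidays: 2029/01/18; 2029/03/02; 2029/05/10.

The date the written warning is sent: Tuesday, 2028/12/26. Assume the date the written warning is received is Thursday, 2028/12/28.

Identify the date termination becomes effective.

2029/06/26

The last day of the review period: 20 business days after Thursday, 2028/12/28, skipping weekends and the listed holiday on Jan 18 — Dec 29, Jan 1, Jan 2, Jan 3, …, Jan 24, Jan 25, Jan 26 — lands on Friday, 2029/01/26.
The last day of the improvement period: 78 calendar days after 2029/01/26 is 2029/04/14.
Adding 73 calendar days to 2029/04/14 gives 2029/06/26, which is the date termination becomes effective.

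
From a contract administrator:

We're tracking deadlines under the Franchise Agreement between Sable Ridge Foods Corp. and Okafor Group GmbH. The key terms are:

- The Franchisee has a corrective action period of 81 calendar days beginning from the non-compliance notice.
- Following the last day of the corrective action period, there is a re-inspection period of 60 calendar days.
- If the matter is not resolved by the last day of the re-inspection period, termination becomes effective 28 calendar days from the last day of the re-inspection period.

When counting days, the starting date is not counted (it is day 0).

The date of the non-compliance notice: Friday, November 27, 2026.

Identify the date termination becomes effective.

The last day of the corrective action period: 81 calendar days after November 27, 2026 is February 16, 2027.
Adding 60 calendar days to February 16, 2027 gives April 17, 2027, which is the last day of the re-inspection period.
The date termination becomes effective: April 17, 2027 + 28 days = May 15, 2027.

May 15, 2027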